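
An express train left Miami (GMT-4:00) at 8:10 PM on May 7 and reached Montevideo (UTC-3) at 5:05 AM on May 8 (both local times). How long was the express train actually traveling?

Departure in UTC: 8:10 PM + 4:00 = 12:10 AM on May 8.
Arrival in UTC: 5:05 AM + 3:00 = 8:05 AM on May 8.
Elapsed = 8:05 AM − 12:10 AM = 7 hours 55 minutes.

7 hours 55 minutes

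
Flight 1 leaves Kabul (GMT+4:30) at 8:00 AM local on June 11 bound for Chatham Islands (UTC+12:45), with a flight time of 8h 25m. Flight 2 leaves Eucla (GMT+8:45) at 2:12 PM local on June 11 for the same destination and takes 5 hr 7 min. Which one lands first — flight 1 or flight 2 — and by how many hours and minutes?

Flight 1 in UTC: 8:00 AM − 4:30 = 3:30 AM on Jun 11.
+8 hours and 25 minutes → arrive 11:55 AM UTC on Jun 11.
Flight 2 in UTC: 2:12 PM − 8:45 = 5:27 AM on Jun 11.
+5 hours and 7 minutes → arrive 10:34 AM UTC on Jun 11.
Flight 2 lands earlier by 1 hour 21 minutes.

the second, by 1 hour 21 minutes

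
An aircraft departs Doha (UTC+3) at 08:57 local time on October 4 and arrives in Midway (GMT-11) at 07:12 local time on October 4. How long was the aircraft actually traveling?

Midway is 14:00 behind Doha.
Clock-face elapsed time (ignoring zones) is −1 hour 45 minutes.
Actual elapsed = −1 hour 45 minutes + 14:00 = 12 hours 15 minutes.

12 hours 15 minutes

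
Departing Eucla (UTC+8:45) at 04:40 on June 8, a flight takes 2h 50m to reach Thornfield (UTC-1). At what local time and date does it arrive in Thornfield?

21:45 on June 7

Thornfield is 9:45 behind Eucla.
After 2 hours 50 minutes it is 07:30 in Eucla.
Shift by the zone difference: 07:30 − 9:45 = 21:45 on Jun 7 in Thornfield.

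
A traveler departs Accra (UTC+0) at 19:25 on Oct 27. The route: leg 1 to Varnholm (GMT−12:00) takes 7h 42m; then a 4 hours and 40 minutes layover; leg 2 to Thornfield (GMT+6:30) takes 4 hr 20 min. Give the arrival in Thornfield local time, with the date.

Accra is at UTC+0, so departure is already 19:25 UTC on Oct 27.
Add 7 hours and 42 minutes leg 1 → 03:07 UTC (Oct 28).
Add 4 hours and 40 minutes layover in Varnholm → 07:47 UTC.
Add 4 hours 20 minutes leg 2 → 12:07 UTC.
Thornfield is UTC+6:30, so local arrival = 12:07 + 6:30 = 18:37 on Oct 28.

18:37 on October 28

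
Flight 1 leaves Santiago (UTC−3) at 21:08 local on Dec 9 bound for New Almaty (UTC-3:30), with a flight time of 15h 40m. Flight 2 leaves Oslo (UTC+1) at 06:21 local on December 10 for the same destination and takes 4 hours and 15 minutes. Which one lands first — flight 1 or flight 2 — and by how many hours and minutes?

the second, by 6 hours 12 minutes

Flight 1 in UTC: 21:08 + 3:00 = 00:08 on Dec 10.
+15 hours 40 minutes → arrive 15:48 UTC on Dec 10.
Flight 2 in UTC: 06:21 − 1:00 = 05:21 on Dec 10.
+4 hours 15 minutes → arrive 09:36 UTC on Dec 10.
Flight 2 lands earlier by 6 hours 12 minutes.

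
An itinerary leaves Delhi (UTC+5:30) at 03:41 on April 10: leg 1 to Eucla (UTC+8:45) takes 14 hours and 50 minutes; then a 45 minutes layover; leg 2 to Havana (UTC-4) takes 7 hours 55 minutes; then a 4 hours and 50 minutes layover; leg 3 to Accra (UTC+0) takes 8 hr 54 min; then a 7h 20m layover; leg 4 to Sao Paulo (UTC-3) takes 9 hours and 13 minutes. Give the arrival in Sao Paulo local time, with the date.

Convert departure to UTC: 03:41 − 5:30 = 22:11 UTC on Apr 9.
Add 14 hours and 50 minutes leg 1 → 13:01 UTC (Apr 10).
Add 45 minutes layover in Eucla → 13:46 UTC.
Add 7 hours and 55 minutes leg 2 → 21:41 UTC.
Add 4 hours and 50 minutes layover in Havana → 02:31 UTC (Apr 11).
Add 8 hours 54 minutes leg 3 → 11:25 UTC.
Add 7 hours 20 minutes layover in Accra → 18:45 UTC.
Add 9 hours and 13 minutes leg 4 → 03:58 UTC (Apr 12).
Sao Paulo is UTC−3:00, so local arrival = 03:58 − 3:00 = 00:58 on Apr 12.

00:58 on April 12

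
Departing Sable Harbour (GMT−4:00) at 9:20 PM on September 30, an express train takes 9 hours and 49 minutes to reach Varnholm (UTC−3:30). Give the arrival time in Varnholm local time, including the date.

7:39 AM on October 1

Convert departure to UTC: 9:20 PM + 4:00 = 1:20 AM UTC on Oct 1.
Add 9 hours and 49 minutes travel time → 11:09 AM UTC.
Varnholm is UTC−3:30, so local arrival = 11:09 AM − 3:30 = 7:39 AM on Oct 1.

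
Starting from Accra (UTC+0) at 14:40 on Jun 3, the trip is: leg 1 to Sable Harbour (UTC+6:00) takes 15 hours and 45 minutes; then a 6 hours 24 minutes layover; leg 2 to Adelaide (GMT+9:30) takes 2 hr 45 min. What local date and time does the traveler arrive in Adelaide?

01:04 on Jun 5

Accra is at UTC+0, so departure is already 14:40 UTC on Jun 3.
Add 15 hours and 45 minutes leg 1 → 06:25 UTC (Jun 4).
Add 6 hours and 24 minutes layover in Sable Harbour → 12:49 UTC.
Add 2 hours 45 minutes leg 2 → 15:34 UTC.
Adelaide is UTC+9:30, so local arrival = 15:34 + 9:30 = 01:04 on Jun 5.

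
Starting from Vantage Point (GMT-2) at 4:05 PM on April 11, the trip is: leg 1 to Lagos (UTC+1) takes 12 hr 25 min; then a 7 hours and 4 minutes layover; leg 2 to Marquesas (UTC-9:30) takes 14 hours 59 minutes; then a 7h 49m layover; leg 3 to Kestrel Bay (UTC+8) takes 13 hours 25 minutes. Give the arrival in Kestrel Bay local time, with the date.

9:47 AM on April 14

Convert departure to UTC: 4:05 PM + 2:00 = 6:05 PM UTC on Apr 11.
Add 12 hours and 25 minutes leg 1 → 6:30 AM UTC (Apr 12).
Add 7 hours 4 minutes layover in Lagos → 1:34 PM UTC.
Add 14 hours and 59 minutes leg 2 → 4:33 AM UTC (Apr 13).
Add 7 hours and 49 minutes layover in Marquesas → 12:22 PM UTC.
Add 13 hours 25 minutes leg 3 → 1:47 AM UTC (Apr 14).
Kestrel Bay is UTC+8:00, so local arrival = 1:47 AM + 8:00 = 9:47 AM on Apr 14.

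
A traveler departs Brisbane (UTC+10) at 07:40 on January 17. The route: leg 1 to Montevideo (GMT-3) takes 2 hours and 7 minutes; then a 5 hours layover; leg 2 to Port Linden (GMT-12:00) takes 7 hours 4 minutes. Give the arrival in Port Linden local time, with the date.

Convert departure to UTC: 07:40 − 10:00 = 21:40 UTC on Jan 16.
Add 2 hours and 7 minutes leg 1 → 23:47 UTC.
Add 5 hours layover in Montevideo → 04:47 UTC (Jan 17).
Add 7 hours 4 minutes leg 2 → 11:51 UTC.
Port Linden is UTC−12:00, so local arrival = 11:51 − 12:00 = 23:51 on Jan 16.

23:51 on January 16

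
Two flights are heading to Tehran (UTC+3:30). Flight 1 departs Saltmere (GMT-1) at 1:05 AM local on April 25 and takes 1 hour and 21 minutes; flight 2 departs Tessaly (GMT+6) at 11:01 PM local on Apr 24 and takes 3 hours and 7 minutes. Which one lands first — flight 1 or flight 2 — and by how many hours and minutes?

Flight 1 in UTC: 1:05 AM + 1:00 = 2:05 AM on Apr 25.
+1 hour and 21 minutes → arrive 3:26 AM UTC on Apr 25.
Flight 2 in UTC: 11:01 PM − 6:00 = 5:01 PM on Apr 24.
+3 hours and 7 minutes → arrive 8:08 PM UTC on Apr 24.
Flight 2 lands earlier by 7 hours 18 minutes.

the second, by 7 hours 18 minutes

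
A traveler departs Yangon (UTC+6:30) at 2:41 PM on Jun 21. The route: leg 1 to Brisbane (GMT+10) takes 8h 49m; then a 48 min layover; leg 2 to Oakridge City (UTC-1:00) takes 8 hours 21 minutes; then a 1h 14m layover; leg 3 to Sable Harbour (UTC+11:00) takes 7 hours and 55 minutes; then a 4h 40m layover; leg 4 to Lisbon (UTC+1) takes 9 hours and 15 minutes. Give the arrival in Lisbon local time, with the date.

2:13 AM on June 23

Convert departure to UTC: 2:41 PM − 6:30 = 8:11 AM UTC on Jun 21.
Add 8 hours 49 minutes leg 1 → 5:00 PM UTC.
Add 48 minutes layover in Brisbane → 5:48 PM UTC.
Add 8 hours 21 minutes leg 2 → 2:09 AM UTC (Jun 22).
Add 1 hour and 14 minutes layover in Oakridge City → 3:23 AM UTC.
Add 7 hours and 55 minutes leg 3 → 11:18 AM UTC.
Add 4 hours and 40 minutes layover in Sable Harbour → 3:58 PM UTC.
Add 9 hours and 15 minutes leg 4 → 1:13 AM UTC (Jun 23).
Lisbon is UTC+1:00, so local arrival = 1:13 AM + 1:00 = 2:13 AM on Jun 23.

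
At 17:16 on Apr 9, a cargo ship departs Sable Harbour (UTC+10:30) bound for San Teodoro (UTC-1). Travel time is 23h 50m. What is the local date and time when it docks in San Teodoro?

05:36 on April 10

Convert departure to UTC: 17:16 − 10:30 = 06:46 UTC on Apr 9.
Add 23 hours and 50 minutes travel time → 06:36 UTC (Apr 10).
San Teodoro is UTC−1:00, so local arrival = 06:36 − 1:00 = 05:36 on Apr 10.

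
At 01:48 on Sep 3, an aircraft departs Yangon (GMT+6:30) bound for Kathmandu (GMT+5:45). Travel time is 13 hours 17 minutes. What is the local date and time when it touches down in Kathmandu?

Kathmandu is 0:45 behind Yangon.
After 13 hours 17 minutes it is 15:05 in Yangon.
Shift by the zone difference: 15:05 − 0:45 = 14:20 on Sep 3 in Kathmandu.

14:20 on September 3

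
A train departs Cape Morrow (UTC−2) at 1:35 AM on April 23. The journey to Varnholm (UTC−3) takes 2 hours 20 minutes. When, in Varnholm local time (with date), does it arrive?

Convert departure to UTC: 1:35 AM + 2:00 = 3:35 AM UTC on Apr 23.
Add 2 hours and 20 minutes travel time → 5:55 AM UTC.
Varnholm is UTC−3:00, so local arrival = 5:55 AM − 3:00 = 2:55 AM on Apr 23.

2:55 AM on Apr 23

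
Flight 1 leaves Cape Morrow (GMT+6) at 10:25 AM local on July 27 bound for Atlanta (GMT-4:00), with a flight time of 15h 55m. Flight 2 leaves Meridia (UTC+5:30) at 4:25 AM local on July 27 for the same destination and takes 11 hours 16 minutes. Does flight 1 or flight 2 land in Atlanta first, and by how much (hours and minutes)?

Flight 1 in UTC: 10:25 AM − 6:00 = 4:25 AM on Jul 27.
+15 hours 55 minutes → arrive 8:20 PM UTC on Jul 27.
Flight 2 in UTC: 4:25 AM − 5:30 = 10:55 PM on Jul 26.
+11 hours and 16 minutes → arrive 10:11 AM UTC on Jul 27.
Flight 2 lands earlier by 10 hours 9 minutes.

the second, by 10 hours 9 minutes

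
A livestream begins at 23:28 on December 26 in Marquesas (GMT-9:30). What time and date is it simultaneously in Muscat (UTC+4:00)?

Muscat is 13:30 ahead of Marquesas.
Shift by the zone difference: 23:28 + 13:30 = 12:58 on Dec 27 in Muscat.

12:58 on Dec 27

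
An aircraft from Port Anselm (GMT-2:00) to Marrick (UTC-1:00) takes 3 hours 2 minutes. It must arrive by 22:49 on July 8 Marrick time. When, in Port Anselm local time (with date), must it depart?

18:47 on July 8

Target arrival in UTC: 22:49 + 1:00 = 23:49 on Jul 8.
Subtract 3 hours 2 minutes → departure 20:47 UTC on Jul 8.
Port Anselm is UTC−2:00: 20:47 − 2:00 = 18:47 on Jul 8.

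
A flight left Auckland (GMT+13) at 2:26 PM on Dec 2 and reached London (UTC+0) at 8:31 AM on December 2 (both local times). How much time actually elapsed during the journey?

Departure in UTC: 2:26 PM − 13:00 = 1:26 AM on Dec 2.
Arrival is already UTC: 8:31 AM on Dec 2.
Elapsed = 8:31 AM − 1:26 AM = 7 hours 5 minutes.

7 hours 5 minutes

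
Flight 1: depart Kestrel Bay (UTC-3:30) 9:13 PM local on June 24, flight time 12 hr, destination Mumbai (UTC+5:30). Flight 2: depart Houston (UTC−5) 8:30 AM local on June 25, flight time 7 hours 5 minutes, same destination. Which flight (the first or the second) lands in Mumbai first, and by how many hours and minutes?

Flight 1 in UTC: 9:13 PM + 3:30 = 12:43 AM on Jun 25.
+12 hours → arrive 12:43 PM UTC on Jun 25.
Flight 2 in UTC: 8:30 AM + 5:00 = 1:30 PM on Jun 25.
+7 hours and 5 minutes → arrive 8:35 PM UTC on Jun 25.
Flight 1 lands earlier by 7 hours 52 minutes.

the first, by 7 hours 52 minutes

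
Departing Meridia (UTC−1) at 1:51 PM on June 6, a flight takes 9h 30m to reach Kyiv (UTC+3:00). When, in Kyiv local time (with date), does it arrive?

3:21 AM on June 7

Convert departure to UTC: 1:51 PM + 1:00 = 2:51 PM UTC on Jun 6.
Add 9 hours 30 minutes travel time → 12:21 AM UTC (Jun 7).
Kyiv is UTC+3:00, so local arrival = 12:21 AM + 3:00 = 3:21 AM on Jun 7.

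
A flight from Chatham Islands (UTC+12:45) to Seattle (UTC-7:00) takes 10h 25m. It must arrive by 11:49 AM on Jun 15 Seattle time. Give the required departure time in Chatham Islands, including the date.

9:09 PM on June 15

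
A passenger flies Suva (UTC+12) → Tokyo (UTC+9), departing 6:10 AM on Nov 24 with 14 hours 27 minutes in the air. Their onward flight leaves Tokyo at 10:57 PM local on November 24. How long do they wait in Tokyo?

Convert departure to UTC: 6:10 AM − 12:00 = 6:10 PM UTC on Nov 23.
Add 14 hours and 27 minutes flight time → 8:37 AM UTC (Nov 24).
Tokyo is UTC+9:00, so local arrival = 8:37 AM + 9:00 = 5:37 PM on Nov 24.
Layover = 10:57 PM − 5:37 PM = 5 hours 20 minutes.

5 hours 20 minutes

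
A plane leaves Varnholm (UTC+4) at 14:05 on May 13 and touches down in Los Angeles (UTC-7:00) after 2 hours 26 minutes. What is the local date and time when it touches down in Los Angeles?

Convert departure to UTC: 14:05 − 4:00 = 10:05 UTC on May 13.
Add 2 hours and 26 minutes travel time → 12:31 UTC.
Los Angeles is UTC−7:00, so local arrival = 12:31 − 7:00 = 05:31 on May 13.

05:31 on May 13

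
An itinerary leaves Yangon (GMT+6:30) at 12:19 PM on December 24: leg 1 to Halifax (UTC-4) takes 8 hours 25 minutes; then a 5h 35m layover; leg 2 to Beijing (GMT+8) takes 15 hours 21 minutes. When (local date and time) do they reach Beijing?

7:10 PM on December 25

Convert departure to UTC: 12:19 PM − 6:30 = 5:49 AM UTC on Dec 24.
Add 8 hours and 25 minutes leg 1 → 2:14 PM UTC.
Add 5 hours and 35 minutes layover in Halifax → 7:49 PM UTC.
Add 15 hours 21 minutes leg 2 → 11:10 AM UTC (Dec 25).
Beijing is UTC+8:00, so local arrival = 11:10 AM + 8:00 = 7:10 PM on Dec 25.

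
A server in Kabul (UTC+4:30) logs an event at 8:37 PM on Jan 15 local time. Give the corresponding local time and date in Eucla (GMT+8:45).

In UTC: 8:37 PM − 4:30 = 4:07 PM on Jan 15.
Eucla is UTC+8:45: 4:07 PM + 8:45 = 12:52 AM on Jan 16.

12:52 AM on January 16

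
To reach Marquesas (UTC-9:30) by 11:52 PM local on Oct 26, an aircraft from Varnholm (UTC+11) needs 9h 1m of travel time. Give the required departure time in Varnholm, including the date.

Target arrival in UTC: 11:52 PM + 9:30 = 9:22 AM on Oct 27.
Subtract 9 hours 1 minute → departure 12:21 AM UTC on Oct 27.
Varnholm is UTC+11:00: 12:21 AM + 11:00 = 11:21 AM on Oct 27.

11:21 AM on Oct 27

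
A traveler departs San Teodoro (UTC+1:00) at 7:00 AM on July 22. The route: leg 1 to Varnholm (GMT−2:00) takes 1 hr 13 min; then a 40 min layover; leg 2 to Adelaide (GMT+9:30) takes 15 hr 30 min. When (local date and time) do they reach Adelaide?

8:53 AM on Jul 23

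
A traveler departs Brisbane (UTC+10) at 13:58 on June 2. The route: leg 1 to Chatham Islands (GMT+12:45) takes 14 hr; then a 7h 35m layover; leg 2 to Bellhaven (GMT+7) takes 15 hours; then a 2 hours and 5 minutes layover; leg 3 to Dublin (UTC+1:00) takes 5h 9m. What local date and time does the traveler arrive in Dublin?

Convert departure to UTC: 13:58 − 10:00 = 03:58 UTC on Jun 2.
Add 14 hours leg 1 → 17:58 UTC.
Add 7 hours and 35 minutes layover in Chatham Islands → 01:33 UTC (Jun 3).
Add 15 hours leg 2 → 16:33 UTC.
Add 2 hours and 5 minutes layover in Bellhaven → 18:38 UTC.
Add 5 hours 9 minutes leg 3 → 23:47 UTC.
Dublin is UTC+1:00, so local arrival = 23:47 + 1:00 = 00:47 on Jun 4.

00:47 on June 4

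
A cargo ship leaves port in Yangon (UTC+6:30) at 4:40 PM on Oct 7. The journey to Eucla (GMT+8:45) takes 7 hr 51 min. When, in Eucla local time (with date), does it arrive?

2:46 AM on Oct 8

Eucla is 2:15 ahead of Yangon.
After 7 hours 51 minutes it is 12:31 AM (Oct 8) in Yangon.
Shift by the zone difference: 12:31 AM + 2:15 = 2:46 AM on Oct 8 in Eucla.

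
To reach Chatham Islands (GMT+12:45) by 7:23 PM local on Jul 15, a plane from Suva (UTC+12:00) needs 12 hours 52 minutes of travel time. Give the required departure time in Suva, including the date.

Target arrival in UTC: 7:23 PM − 12:45 = 6:38 AM on Jul 15.
Subtract 12 hours 52 minutes → departure 5:46 PM UTC on Jul 14.
Suva is UTC+12:00: 5:46 PM + 12:00 = 5:46 AM on Jul 15.

5:46 AM on July 15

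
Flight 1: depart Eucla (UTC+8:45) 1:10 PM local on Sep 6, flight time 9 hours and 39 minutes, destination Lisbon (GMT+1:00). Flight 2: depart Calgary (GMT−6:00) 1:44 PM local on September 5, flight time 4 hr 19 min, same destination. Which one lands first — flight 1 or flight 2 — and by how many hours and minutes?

the second, by 14 hours 1 minute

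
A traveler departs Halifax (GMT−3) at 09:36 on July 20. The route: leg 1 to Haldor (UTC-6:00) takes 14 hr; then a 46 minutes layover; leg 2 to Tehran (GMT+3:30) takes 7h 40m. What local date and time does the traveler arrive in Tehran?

Convert departure to UTC: 09:36 + 3:00 = 12:36 UTC on Jul 20.
Add 14 hours leg 1 → 02:36 UTC (Jul 21).
Add 46 minutes layover in Haldor → 03:22 UTC.
Add 7 hours 40 minutes leg 2 → 11:02 UTC.
Tehran is UTC+3:30, so local arrival = 11:02 + 3:30 = 14:32 on Jul 21.

14:32 on July 21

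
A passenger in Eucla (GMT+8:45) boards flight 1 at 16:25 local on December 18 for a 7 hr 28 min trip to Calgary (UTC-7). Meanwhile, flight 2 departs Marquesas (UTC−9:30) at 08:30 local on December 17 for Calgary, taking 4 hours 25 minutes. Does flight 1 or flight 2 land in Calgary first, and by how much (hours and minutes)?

Flight 1 in UTC: 16:25 − 8:45 = 07:40 on Dec 18.
+7 hours and 28 minutes → arrive 15:08 UTC on Dec 18.
Flight 2 in UTC: 08:30 + 9:30 = 18:00 on Dec 17.
+4 hours and 25 minutes → arrive 22:25 UTC on Dec 17.
Flight 2 lands earlier by 16 hours 43 minutes.

the second, by 16 hours 43 minutes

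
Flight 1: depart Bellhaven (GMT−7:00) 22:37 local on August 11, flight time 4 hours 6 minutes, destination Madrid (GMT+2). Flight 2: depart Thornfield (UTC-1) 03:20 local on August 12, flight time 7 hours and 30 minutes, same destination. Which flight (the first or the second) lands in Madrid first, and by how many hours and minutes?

the first, by 2 hours 7 minutes

Flight 1 in UTC: 22:37 + 7:00 = 05:37 on Aug 12.
+4 hours 6 minutes → arrive 09:43 UTC on Aug 12.
Flight 2 in UTC: 03:20 + 1:00 = 04:20 on Aug 12.
+7 hours and 30 minutes → arrive 11:50 UTC on Aug 12.
Flight 1 lands earlier by 2 hours 7 minutes.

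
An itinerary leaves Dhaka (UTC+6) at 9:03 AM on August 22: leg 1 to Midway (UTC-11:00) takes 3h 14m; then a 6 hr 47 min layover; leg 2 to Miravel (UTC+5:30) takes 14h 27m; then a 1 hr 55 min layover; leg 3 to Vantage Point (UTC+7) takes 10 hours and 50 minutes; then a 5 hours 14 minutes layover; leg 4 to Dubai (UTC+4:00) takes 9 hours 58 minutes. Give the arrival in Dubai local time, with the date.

Convert departure to UTC: 9:03 AM − 6:00 = 3:03 AM UTC on Aug 22.
Add 3 hours 14 minutes leg 1 → 6:17 AM UTC.
Add 6 hours and 47 minutes layover in Midway → 1:04 PM UTC.
Add 14 hours and 27 minutes leg 2 → 3:31 AM UTC (Aug 23).
Add 1 hour and 55 minutes layover in Miravel → 5:26 AM UTC.
Add 10 hours and 50 minutes leg 3 → 4:16 PM UTC.
Add 5 hours and 14 minutes layover in Vantage Point → 9:30 PM UTC.
Add 9 hours 58 minutes leg 4 → 7:28 AM UTC (Aug 24).
Dubai is UTC+4:00, so local arrival = 7:28 AM + 4:00 = 11:28 AM on Aug 24.

11:28 AM on Aug 24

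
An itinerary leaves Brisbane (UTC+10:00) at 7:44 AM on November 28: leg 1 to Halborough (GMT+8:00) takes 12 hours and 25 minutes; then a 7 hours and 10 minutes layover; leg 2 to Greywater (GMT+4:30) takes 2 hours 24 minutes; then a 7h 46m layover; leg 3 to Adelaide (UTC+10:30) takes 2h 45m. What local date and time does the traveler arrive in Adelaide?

4:44 PM on November 29

Convert departure to UTC: 7:44 AM − 10:00 = 9:44 PM UTC on Nov 27.
Add 12 hours 25 minutes leg 1 → 10:09 AM UTC (Nov 28).
Add 7 hours and 10 minutes layover in Halborough → 5:19 PM UTC.
Add 2 hours 24 minutes leg 2 → 7:43 PM UTC.
Add 7 hours and 46 minutes layover in Greywater → 3:29 AM UTC (Nov 29).
Add 2 hours and 45 minutes leg 3 → 6:14 AM UTC.
Adelaide is UTC+10:30, so local arrival = 6:14 AM + 10:30 = 4:44 PM on Nov 29.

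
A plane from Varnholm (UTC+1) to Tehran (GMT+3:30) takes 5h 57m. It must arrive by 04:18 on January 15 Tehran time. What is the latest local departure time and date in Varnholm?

19:51 on Jan 14

Target arrival in UTC: 04:18 − 3:30 = 00:48 on Jan 15.
Subtract 5 hours and 57 minutes → departure 18:51 UTC on Jan 14.
Varnholm is UTC+1:00: 18:51 + 1:00 = 19:51 on Jan 14.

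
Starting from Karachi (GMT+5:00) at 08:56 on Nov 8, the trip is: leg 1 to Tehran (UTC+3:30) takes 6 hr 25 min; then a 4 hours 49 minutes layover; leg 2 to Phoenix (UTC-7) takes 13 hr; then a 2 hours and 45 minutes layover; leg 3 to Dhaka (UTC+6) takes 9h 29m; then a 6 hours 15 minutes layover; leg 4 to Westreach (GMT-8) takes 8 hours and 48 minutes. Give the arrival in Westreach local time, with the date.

Convert departure to UTC: 08:56 − 5:00 = 03:56 UTC on Nov 8.
Add 6 hours and 25 minutes leg 1 → 10:21 UTC.
Add 4 hours and 49 minutes layover in Tehran → 15:10 UTC.
Add 13 hours leg 2 → 04:10 UTC (Nov 9).
Add 2 hours and 45 minutes layover in Phoenix → 06:55 UTC.
Add 9 hours 29 minutes leg 3 → 16:24 UTC.
Add 6 hours 15 minutes layover in Dhaka → 22:39 UTC.
Add 8 hours 48 minutes leg 4 → 07:27 UTC (Nov 10).
Westreach is UTC−8:00, so local arrival = 07:27 − 8:00 = 23:27 on Nov 9.

23:27 on November 9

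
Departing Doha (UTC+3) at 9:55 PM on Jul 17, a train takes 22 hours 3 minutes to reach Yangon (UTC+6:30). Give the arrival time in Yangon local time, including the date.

Convert departure to UTC: 9:55 PM − 3:00 = 6:55 PM UTC on Jul 17.
Add 22 hours and 3 minutes travel time → 4:58 PM UTC (Jul 18).
Yangon is UTC+6:30, so local arrival = 4:58 PM + 6:30 = 11:28 PM on Jul 18.

11:28 PM on July 18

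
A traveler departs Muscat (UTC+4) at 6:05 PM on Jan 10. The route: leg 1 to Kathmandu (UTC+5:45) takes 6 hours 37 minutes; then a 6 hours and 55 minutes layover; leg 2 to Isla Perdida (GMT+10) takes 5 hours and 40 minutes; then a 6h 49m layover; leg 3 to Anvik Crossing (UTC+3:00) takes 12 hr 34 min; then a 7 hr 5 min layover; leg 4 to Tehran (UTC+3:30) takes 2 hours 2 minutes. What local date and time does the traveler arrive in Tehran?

Convert departure to UTC: 6:05 PM − 4:00 = 2:05 PM UTC on Jan 10.
Add 6 hours and 37 minutes leg 1 → 8:42 PM UTC.
Add 6 hours 55 minutes layover in Kathmandu → 3:37 AM UTC (Jan 11).
Add 5 hours 40 minutes leg 2 → 9:17 AM UTC.
Add 6 hours and 49 minutes layover in Isla Perdida → 4:06 PM UTC.
Add 12 hours 34 minutes leg 3 → 4:40 AM UTC (Jan 12).
Add 7 hours 5 minutes layover in Anvik Crossing → 11:45 AM UTC.
Add 2 hours 2 minutes leg 4 → 1:47 PM UTC.
Tehran is UTC+3:30, so local arrival = 1:47 PM + 3:30 = 5:17 PM on Jan 12.

5:17 PM on January 12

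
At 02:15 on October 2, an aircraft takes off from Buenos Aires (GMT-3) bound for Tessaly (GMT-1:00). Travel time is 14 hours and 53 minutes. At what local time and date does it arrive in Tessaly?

19:08 on Oct 2

Tessaly is 2:00 ahead of Buenos Aires.
After 14 hours 53 minutes it is 17:08 in Buenos Aires.
Shift by the zone difference: 17:08 + 2:00 = 19:08 on Oct 2 in Tessaly.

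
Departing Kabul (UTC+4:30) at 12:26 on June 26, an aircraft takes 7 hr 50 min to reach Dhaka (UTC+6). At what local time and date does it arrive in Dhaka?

Convert departure to UTC: 12:26 − 4:30 = 07:56 UTC on Jun 26.
Add 7 hours 50 minutes travel time → 15:46 UTC.
Dhaka is UTC+6:00, so local arrival = 15:46 + 6:00 = 21:46 on Jun 26.

21:46 on June 26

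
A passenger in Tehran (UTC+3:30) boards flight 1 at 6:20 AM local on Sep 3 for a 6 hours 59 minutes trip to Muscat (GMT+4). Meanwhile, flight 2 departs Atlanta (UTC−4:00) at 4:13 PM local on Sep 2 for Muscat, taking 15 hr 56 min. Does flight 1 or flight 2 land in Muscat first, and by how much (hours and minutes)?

Flight 1 in UTC: 6:20 AM − 3:30 = 2:50 AM on Sep 3.
+6 hours 59 minutes → arrive 9:49 AM UTC on Sep 3.
Flight 2 in UTC: 4:13 PM + 4:00 = 8:13 PM on Sep 2.
+15 hours 56 minutes → arrive 12:09 PM UTC on Sep 3.
Flight 1 lands earlier by 2 hours 20 minutes.

the first, by 2 hours 20 minutes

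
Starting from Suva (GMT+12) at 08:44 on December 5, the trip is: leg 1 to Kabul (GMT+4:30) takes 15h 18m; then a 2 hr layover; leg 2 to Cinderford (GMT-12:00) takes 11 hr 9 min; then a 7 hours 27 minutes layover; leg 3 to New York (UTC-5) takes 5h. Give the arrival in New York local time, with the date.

Convert departure to UTC: 08:44 − 12:00 = 20:44 UTC on Dec 4.
Add 15 hours 18 minutes leg 1 → 12:02 UTC (Dec 5).
Add 2 hours layover in Kabul → 14:02 UTC.
Add 11 hours 9 minutes leg 2 → 01:11 UTC (Dec 6).
Add 7 hours and 27 minutes layover in Cinderford → 08:38 UTC.
Add 5 hours leg 3 → 13:38 UTC.
New York is UTC−5:00, so local arrival = 13:38 − 5:00 = 08:38 on Dec 6.

08:38 on Dec 6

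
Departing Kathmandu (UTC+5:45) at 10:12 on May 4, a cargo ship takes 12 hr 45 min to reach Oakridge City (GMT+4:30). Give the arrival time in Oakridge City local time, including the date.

21:42 on May 4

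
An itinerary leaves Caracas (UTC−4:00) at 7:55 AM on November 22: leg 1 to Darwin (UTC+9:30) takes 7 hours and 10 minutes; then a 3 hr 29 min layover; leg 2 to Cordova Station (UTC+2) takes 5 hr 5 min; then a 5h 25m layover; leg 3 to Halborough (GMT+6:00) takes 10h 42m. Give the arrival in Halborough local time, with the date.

Convert departure to UTC: 7:55 AM + 4:00 = 11:55 AM UTC on Nov 22.
Add 7 hours and 10 minutes leg 1 → 7:05 PM UTC.
Add 3 hours and 29 minutes layover in Darwin → 10:34 PM UTC.
Add 5 hours 5 minutes leg 2 → 3:39 AM UTC (Nov 23).
Add 5 hours 25 minutes layover in Cordova Station → 9:04 AM UTC.
Add 10 hours and 42 minutes leg 3 → 7:46 PM UTC.
Halborough is UTC+6:00, so local arrival = 7:46 PM + 6:00 = 1:46 AM on Nov 24.

1:46 AM on November 24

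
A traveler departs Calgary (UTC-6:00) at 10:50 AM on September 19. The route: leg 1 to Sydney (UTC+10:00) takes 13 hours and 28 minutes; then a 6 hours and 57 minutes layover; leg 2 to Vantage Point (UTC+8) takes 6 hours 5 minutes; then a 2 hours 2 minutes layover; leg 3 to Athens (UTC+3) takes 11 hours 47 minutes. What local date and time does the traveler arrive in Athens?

Convert departure to UTC: 10:50 AM + 6:00 = 4:50 PM UTC on Sep 19.
Add 13 hours 28 minutes leg 1 → 6:18 AM UTC (Sep 20).
Add 6 hours 57 minutes layover in Sydney → 1:15 PM UTC.
Add 6 hours and 5 minutes leg 2 → 7:20 PM UTC.
Add 2 hours and 2 minutes layover in Vantage Point → 9:22 PM UTC.
Add 11 hours and 47 minutes leg 3 → 9:09 AM UTC (Sep 21).
Athens is UTC+3:00, so local arrival = 9:09 AM + 3:00 = 12:09 PM on Sep 21.

12:09 PM on September 21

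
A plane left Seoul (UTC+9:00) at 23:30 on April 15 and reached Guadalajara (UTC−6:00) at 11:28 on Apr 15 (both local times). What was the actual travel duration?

Guadalajara is 15:00 behind Seoul.
Clock-face elapsed time (ignoring zones) is −12 hours 2 minutes.
Actual elapsed = −12 hours 2 minutes + 15:00 = 2 hours 58 minutes.

2 hours 58 minutes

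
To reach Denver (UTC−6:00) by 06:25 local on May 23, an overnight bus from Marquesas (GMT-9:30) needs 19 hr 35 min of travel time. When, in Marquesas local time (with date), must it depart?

Target arrival in UTC: 06:25 + 6:00 = 12:25 on May 23.
Subtract 19 hours and 35 minutes → departure 16:50 UTC on May 22.
Marquesas is UTC−9:30: 16:50 − 9:30 = 07:20 on May 22.

07:20 on May 22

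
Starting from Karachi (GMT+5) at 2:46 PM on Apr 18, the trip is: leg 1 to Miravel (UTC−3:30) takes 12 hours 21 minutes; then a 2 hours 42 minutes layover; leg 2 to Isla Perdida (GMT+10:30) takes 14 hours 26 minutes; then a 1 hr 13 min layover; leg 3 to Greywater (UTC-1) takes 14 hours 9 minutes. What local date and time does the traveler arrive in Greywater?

5:37 AM on April 20

Convert departure to UTC: 2:46 PM − 5:00 = 9:46 AM UTC on Apr 18.
Add 12 hours and 21 minutes leg 1 → 10:07 PM UTC.
Add 2 hours and 42 minutes layover in Miravel → 12:49 AM UTC (Apr 19).
Add 14 hours and 26 minutes leg 2 → 3:15 PM UTC.
Add 1 hour 13 minutes layover in Isla Perdida → 4:28 PM UTC.
Add 14 hours and 9 minutes leg 3 → 6:37 AM UTC (Apr 20).
Greywater is UTC−1:00, so local arrival = 6:37 AM − 1:00 = 5:37 AM on Apr 20.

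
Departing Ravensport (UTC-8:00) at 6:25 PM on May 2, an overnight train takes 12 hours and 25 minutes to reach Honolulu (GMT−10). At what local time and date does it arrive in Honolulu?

Honolulu is 2:00 behind Ravensport.
After 12 hours 25 minutes it is 6:50 AM (May 3) in Ravensport.
Shift by the zone difference: 6:50 AM − 2:00 = 4:50 AM on May 3 in Honolulu.

4:50 AM on May 3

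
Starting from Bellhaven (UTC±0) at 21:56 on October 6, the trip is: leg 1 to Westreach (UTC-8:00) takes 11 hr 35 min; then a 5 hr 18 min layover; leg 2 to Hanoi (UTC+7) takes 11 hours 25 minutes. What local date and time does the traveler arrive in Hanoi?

09:14 on Oct 8

Bellhaven is at UTC+0, so departure is already 21:56 UTC on Oct 6.
Add 11 hours and 35 minutes leg 1 → 09:31 UTC (Oct 7).
Add 5 hours and 18 minutes layover in Westreach → 14:49 UTC.
Add 11 hours 25 minutes leg 2 → 02:14 UTC (Oct 8).
Hanoi is UTC+7:00, so local arrival = 02:14 + 7:00 = 09:14 on Oct 8.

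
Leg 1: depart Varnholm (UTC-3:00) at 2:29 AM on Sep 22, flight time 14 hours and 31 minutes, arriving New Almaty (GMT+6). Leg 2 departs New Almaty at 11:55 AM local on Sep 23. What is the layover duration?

9 hours 55 minutes

Convert departure to UTC: 2:29 AM + 3:00 = 5:29 AM UTC on Sep 22.
Add 14 hours 31 minutes flight time → 8:00 PM UTC.
New Almaty is UTC+6:00, so local arrival = 8:00 PM + 6:00 = 2:00 AM on Sep 23.
Layover = 11:55 AM − 2:00 AM = 9 hours 55 minutes.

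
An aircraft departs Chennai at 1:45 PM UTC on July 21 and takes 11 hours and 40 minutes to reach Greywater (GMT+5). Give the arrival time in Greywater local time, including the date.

Departure is given in UTC: 1:45 PM on Jul 21.
Add 11 hours 40 minutes → 1:25 AM UTC (Jul 22).
Greywater is UTC+5:00: 1:25 AM + 5:00 = 6:25 AM on Jul 22.

6:25 AM on July 22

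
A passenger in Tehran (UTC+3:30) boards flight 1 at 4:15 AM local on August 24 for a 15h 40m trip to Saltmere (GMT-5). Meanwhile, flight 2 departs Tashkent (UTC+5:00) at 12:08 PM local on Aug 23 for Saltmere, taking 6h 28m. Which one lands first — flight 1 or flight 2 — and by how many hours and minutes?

the second, by 26 hours 49 minutes

Flight 1 in UTC: 4:15 AM − 3:30 = 12:45 AM on Aug 24.
+15 hours 40 minutes → arrive 4:25 PM UTC on Aug 24.
Flight 2 in UTC: 12:08 PM − 5:00 = 7:08 AM on Aug 23.
+6 hours 28 minutes → arrive 1:36 PM UTC on Aug 23.
Flight 2 lands earlier by 26 hours 49 minutes.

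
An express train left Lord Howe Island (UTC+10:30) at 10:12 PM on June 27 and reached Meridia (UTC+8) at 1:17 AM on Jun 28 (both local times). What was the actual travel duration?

5 hours 35 minutes

Meridia is 2:30 behind Lord Howe Island.
Clock-face elapsed time (ignoring zones) is 3 hours 5 minutes.
Actual elapsed = 3 hours 5 minutes + 2:30 = 5 hours 35 minutes.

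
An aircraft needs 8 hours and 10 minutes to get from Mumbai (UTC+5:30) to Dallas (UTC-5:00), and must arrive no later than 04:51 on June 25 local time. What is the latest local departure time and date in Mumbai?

07:11 on June 25

Target arrival in UTC: 04:51 + 5:00 = 09:51 on Jun 25.
Subtract 8 hours and 10 minutes → departure 01:41 UTC on Jun 25.
Mumbai is UTC+5:30: 01:41 + 5:30 = 07:11 on Jun 25.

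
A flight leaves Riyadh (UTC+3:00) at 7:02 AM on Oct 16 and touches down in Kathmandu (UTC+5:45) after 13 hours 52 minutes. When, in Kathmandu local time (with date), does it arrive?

Convert departure to UTC: 7:02 AM − 3:00 = 4:02 AM UTC on Oct 16.
Add 13 hours and 52 minutes travel time → 5:54 PM UTC.
Kathmandu is UTC+5:45, so local arrival = 5:54 PM + 5:45 = 11:39 PM on Oct 16.

11:39 PM on October 16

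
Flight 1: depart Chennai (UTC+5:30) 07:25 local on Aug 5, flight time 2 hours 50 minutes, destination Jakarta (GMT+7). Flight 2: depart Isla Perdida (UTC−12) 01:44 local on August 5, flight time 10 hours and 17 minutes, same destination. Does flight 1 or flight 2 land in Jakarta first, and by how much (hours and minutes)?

Flight 1 in UTC: 07:25 − 5:30 = 01:55 on Aug 5.
+2 hours and 50 minutes → arrive 04:45 UTC on Aug 5.
Flight 2 in UTC: 01:44 + 12:00 = 13:44 on Aug 5.
+10 hours 17 minutes → arrive 00:01 UTC on Aug 6.
Flight 1 lands earlier by 19 hours 16 minutes.

the first, by 19 hours 16 minutes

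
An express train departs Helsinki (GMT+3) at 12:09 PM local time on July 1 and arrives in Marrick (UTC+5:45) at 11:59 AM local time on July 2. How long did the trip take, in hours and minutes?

21 hours 5 minutes

Departure in UTC: 12:09 PM − 3:00 = 9:09 AM on Jul 1.
Arrival in UTC: 11:59 AM − 5:45 = 6:14 AM on Jul 2.
Elapsed = 6:14 AM − 9:09 AM (+1 day) = 21 hours 5 minutes.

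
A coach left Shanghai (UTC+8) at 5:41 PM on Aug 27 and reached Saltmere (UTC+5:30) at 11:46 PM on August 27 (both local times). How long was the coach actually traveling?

8 hours 35 minutes

Departure in UTC: 5:41 PM − 8:00 = 9:41 AM on Aug 27.
Arrival in UTC: 11:46 PM − 5:30 = 6:16 PM on Aug 27.
Elapsed = 6:16 PM − 9:41 AM = 8 hours 35 minutes.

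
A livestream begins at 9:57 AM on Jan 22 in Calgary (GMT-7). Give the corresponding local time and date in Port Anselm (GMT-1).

3:57 PM on January 22

Port Anselm is 6:00 ahead of Calgary.
Shift by the zone difference: 9:57 AM + 6:00 = 3:57 PM on Jan 22 in Port Anselm.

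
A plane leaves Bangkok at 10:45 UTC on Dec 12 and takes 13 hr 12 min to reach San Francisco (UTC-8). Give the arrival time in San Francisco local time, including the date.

15:57 on December 12

Departure is given in UTC: 10:45 on Dec 12.
Add 13 hours and 12 minutes → 23:57 UTC.
San Francisco is UTC−8:00: 23:57 − 8:00 = 15:57 on Dec 12.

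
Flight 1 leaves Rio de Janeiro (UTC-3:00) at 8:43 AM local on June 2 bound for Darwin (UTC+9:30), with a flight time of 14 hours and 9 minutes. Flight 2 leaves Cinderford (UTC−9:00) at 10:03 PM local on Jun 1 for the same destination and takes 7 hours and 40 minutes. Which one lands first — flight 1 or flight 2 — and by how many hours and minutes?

Flight 1 in UTC: 8:43 AM + 3:00 = 11:43 AM on Jun 2.
+14 hours and 9 minutes → arrive 1:52 AM UTC on Jun 3.
Flight 2 in UTC: 10:03 PM + 9:00 = 7:03 AM on Jun 2.
+7 hours and 40 minutes → arrive 2:43 PM UTC on Jun 2.
Flight 2 lands earlier by 11 hours 9 minutes.

the second, by 11 hours 9 minutes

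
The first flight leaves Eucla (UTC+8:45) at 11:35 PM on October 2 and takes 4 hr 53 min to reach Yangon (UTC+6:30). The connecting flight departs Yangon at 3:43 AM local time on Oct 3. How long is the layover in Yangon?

Convert departure to UTC: 11:35 PM − 8:45 = 2:50 PM UTC on Oct 2.
Add 4 hours 53 minutes flight time → 7:43 PM UTC.
Yangon is UTC+6:30, so local arrival = 7:43 PM + 6:30 = 2:13 AM on Oct 3.
Layover = 3:43 AM − 2:13 AM = 1 hour 30 minutes.

1 hour 30 minutes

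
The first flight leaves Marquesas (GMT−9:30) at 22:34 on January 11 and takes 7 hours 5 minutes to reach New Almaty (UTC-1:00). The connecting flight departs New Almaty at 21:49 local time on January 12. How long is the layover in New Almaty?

7 hours 40 minutes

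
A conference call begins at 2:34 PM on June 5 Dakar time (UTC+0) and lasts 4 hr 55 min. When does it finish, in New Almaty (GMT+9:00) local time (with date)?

Dakar is at UTC+0, so start is already 2:34 PM UTC on Jun 5.
Add 4 hours and 55 minutes duration → 7:29 PM UTC.
New Almaty is UTC+9:00, so local end time = 7:29 PM + 9:00 = 4:29 AM on Jun 6.

4:29 AM on Jun 6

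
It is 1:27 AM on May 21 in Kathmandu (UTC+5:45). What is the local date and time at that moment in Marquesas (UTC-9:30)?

10:12 AM on May 20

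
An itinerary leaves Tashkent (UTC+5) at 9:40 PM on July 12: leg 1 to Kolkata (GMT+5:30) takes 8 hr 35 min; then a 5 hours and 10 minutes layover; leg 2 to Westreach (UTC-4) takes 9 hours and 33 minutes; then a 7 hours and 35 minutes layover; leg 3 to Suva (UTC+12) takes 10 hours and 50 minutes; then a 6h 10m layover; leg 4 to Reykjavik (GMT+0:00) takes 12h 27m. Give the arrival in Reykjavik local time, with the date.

5:00 AM on Jul 15

Convert departure to UTC: 9:40 PM − 5:00 = 4:40 PM UTC on Jul 12.
Add 8 hours 35 minutes leg 1 → 1:15 AM UTC (Jul 13).
Add 5 hours and 10 minutes layover in Kolkata → 6:25 AM UTC.
Add 9 hours 33 minutes leg 2 → 3:58 PM UTC.
Add 7 hours and 35 minutes layover in Westreach → 11:33 PM UTC.
Add 10 hours 50 minutes leg 3 → 10:23 AM UTC (Jul 14).
Add 6 hours 10 minutes layover in Suva → 4:33 PM UTC.
Add 12 hours and 27 minutes leg 4 → 5:00 AM UTC (Jul 15).
Reykjavik is UTC+0, so local arrival is the same: 5:00 AM on Jul 15.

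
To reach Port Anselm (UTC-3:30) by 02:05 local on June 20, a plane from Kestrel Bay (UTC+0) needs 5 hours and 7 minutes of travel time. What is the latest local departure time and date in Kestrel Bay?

Target arrival in UTC: 02:05 + 3:30 = 05:35 on Jun 20.
Subtract 5 hours 7 minutes → departure 00:28 UTC on Jun 20.
Kestrel Bay is UTC+0, so departure is 00:28 on Jun 20.

00:28 on June 20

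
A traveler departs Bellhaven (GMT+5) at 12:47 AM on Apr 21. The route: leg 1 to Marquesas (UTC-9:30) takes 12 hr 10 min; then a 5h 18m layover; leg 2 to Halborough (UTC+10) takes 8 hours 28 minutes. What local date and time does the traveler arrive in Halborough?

7:43 AM on April 22

Convert departure to UTC: 12:47 AM − 5:00 = 7:47 PM UTC on Apr 20.
Add 12 hours and 10 minutes leg 1 → 7:57 AM UTC (Apr 21).
Add 5 hours and 18 minutes layover in Marquesas → 1:15 PM UTC.
Add 8 hours and 28 minutes leg 2 → 9:43 PM UTC.
Halborough is UTC+10:00, so local arrival = 9:43 PM + 10:00 = 7:43 AM on Apr 22.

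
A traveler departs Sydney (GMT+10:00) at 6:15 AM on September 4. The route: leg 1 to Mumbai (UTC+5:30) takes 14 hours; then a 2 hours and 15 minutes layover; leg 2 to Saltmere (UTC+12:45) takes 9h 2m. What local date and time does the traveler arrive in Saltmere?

10:17 AM on Sep 5

Convert departure to UTC: 6:15 AM − 10:00 = 8:15 PM UTC on Sep 3.
Add 14 hours leg 1 → 10:15 AM UTC (Sep 4).
Add 2 hours 15 minutes layover in Mumbai → 12:30 PM UTC.
Add 9 hours 2 minutes leg 2 → 9:32 PM UTC.
Saltmere is UTC+12:45, so local arrival = 9:32 PM + 12:45 = 10:17 AM on Sep 5.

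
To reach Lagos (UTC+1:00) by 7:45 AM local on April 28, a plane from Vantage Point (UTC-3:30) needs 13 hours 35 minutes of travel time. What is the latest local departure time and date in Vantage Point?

1:40 PM on Apr 27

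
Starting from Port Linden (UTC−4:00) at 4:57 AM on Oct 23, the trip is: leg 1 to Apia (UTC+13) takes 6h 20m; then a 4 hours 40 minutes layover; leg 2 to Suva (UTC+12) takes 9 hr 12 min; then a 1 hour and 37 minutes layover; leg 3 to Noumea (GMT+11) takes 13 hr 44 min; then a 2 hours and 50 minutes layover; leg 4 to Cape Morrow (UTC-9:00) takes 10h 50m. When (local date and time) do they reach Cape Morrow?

1:10 AM on Oct 25

Convert departure to UTC: 4:57 AM + 4:00 = 8:57 AM UTC on Oct 23.
Add 6 hours 20 minutes leg 1 → 3:17 PM UTC.
Add 4 hours and 40 minutes layover in Apia → 7:57 PM UTC.
Add 9 hours and 12 minutes leg 2 → 5:09 AM UTC (Oct 24).
Add 1 hour 37 minutes layover in Suva → 6:46 AM UTC.
Add 13 hours 44 minutes leg 3 → 8:30 PM UTC.
Add 2 hours 50 minutes layover in Noumea → 11:20 PM UTC.
Add 10 hours 50 minutes leg 4 → 10:10 AM UTC (Oct 25).
Cape Morrow is UTC−9:00, so local arrival = 10:10 AM − 9:00 = 1:10 AM on Oct 25.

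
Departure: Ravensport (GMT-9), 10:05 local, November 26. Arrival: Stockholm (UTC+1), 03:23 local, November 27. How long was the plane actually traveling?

7 hours 18 minutes

Stockholm is 10:00 ahead of Ravensport.
Clock-face elapsed time (ignoring zones) is 17 hours 18 minutes.
Actual elapsed = 17 hours 18 minutes − 10:00 = 7 hours 18 minutes.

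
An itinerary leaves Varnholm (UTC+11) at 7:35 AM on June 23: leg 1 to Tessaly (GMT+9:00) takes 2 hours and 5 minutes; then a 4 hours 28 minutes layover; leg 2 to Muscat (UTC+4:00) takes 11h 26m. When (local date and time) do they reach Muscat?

6:34 PM on Jun 23

Convert departure to UTC: 7:35 AM − 11:00 = 8:35 PM UTC on Jun 22.
Add 2 hours 5 minutes leg 1 → 10:40 PM UTC.
Add 4 hours 28 minutes layover in Tessaly → 3:08 AM UTC (Jun 23).
Add 11 hours 26 minutes leg 2 → 2:34 PM UTC.
Muscat is UTC+4:00, so local arrival = 2:34 PM + 4:00 = 6:34 PM on Jun 23.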